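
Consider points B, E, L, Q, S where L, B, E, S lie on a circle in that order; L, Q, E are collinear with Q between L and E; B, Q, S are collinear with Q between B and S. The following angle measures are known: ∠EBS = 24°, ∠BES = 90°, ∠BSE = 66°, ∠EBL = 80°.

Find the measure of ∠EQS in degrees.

∠EQS = 58°

1. ∠ELS = 24°  [same arc ES]
2. ∠ESL = 100°  [cyclic LBES, opposite ∠B+∠S]
3. ∠LES = 56°  [△LES]
4. ∠EQS = 58°  [△EQS]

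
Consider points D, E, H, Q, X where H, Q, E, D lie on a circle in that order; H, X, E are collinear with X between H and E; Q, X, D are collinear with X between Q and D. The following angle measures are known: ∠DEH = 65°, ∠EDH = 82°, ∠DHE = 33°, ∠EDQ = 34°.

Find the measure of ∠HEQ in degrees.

∠HEQ = 48°

1. ∠EQH = 98°  [cyclic HQED, opposite ∠Q+∠D]
2. ∠EHQ = 34°  [same arc QE]
3. ∠HEQ = 48°  [△HQE]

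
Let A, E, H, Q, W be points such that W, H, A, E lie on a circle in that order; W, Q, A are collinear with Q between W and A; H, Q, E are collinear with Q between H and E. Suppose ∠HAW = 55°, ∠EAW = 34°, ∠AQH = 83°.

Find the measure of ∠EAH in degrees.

∠EAH = 89°

1. ∠HEW = 55°  [same arc WH]
2. ∠EHW = 34°  [same arc WE]
3. ∠EWH = 91°  [△WHE]
4. ∠EAH = 89°  [cyclic WHAE, opposite ∠W+∠A]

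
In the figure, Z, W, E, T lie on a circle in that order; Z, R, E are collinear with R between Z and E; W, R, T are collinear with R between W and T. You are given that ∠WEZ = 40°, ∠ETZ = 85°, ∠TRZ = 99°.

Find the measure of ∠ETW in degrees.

1. ∠EWZ = 95°  [cyclic ZWET, opposite ∠W+∠T]
2. ∠EZW = 45°  [△ZWE]
3. ∠ETW = 45°  [same arc WE]

∠ETW = 45°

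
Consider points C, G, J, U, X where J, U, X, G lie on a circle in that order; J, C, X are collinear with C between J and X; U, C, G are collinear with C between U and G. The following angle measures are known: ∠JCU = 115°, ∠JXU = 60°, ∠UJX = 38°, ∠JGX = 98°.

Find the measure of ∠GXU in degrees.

1. ∠UCX = 65°  [linear pair at C on JX]
2. ∠GUX = 55°  [△UCX]
3. ∠UGX = 38°  [same arc UX]
4. ∠GXU = 87°  [△UXG]

∠GXU = 87°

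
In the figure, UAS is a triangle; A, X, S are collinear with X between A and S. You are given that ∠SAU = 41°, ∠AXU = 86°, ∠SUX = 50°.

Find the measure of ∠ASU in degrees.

∠ASU = 36°

1. ∠SXU = 94°  [linear pair at X on AS]
2. ∠USX = 36°  [△UXS]
3. ∠ASU = 36°  [X on ray SA]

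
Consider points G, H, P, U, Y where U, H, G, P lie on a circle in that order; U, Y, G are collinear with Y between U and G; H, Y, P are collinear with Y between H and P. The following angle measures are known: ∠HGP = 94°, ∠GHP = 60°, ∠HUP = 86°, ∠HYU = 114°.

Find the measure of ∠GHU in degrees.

1. ∠GPH = 26°  [△HGP]
2. ∠GYH = 66°  [linear pair at Y on UG]
3. ∠GUH = 26°  [same arc HG]
4. ∠HGU = 54°  [△HYG]
5. ∠GHU = 100°  [△UHG]

∠GHU = 100°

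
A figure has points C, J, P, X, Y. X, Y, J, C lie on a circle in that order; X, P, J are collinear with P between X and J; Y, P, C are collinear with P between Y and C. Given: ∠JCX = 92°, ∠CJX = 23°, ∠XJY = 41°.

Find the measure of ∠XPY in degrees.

∠XPY = 106°

1. ∠JYX = 88°  [cyclic XYJC, opposite ∠Y+∠C]
2. ∠CYX = 23°  [same arc XC]
3. ∠JXY = 51°  [△XYJ]
4. ∠XPY = 106°  [△XPY]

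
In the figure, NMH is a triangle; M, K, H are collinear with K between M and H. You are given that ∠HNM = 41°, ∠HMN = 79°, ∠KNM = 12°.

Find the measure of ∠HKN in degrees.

∠HKN = 91°

1. ∠KMN = 79°  [K on ray MH]
2. ∠MKN = 89°  [△NMK]
3. ∠HKN = 91°  [linear pair at K on MH]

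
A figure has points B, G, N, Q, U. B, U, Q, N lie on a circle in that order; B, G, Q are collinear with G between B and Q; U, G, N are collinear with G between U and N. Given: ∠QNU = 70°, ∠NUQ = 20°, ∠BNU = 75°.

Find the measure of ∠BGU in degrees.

1. ∠BQU = 75°  [same arc BU]
2. ∠QGU = 85°  [△UGQ]
3. ∠BGU = 95°  [linear pair at G on BQ]

∠BGU = 95°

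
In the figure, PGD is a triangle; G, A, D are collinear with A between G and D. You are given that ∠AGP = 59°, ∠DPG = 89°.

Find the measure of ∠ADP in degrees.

1. ∠DGP = 59°  [A on ray GD]
2. ∠GDP = 32°  [△PGD]
3. ∠ADP = 32°  [A on ray DG]

∠ADP = 32°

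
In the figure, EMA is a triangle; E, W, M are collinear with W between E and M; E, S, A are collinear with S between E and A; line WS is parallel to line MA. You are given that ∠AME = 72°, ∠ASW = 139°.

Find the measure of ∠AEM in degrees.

∠AEM = 67°

1. ∠EWS = 72°  [WS∥MA, corresponding at W]
2. ∠ESW = 41°  [linear pair at S on EA]
3. ∠SEW = 67°  [△EWS]
4. ∠AEM = 67°  [W on EM, S on EA]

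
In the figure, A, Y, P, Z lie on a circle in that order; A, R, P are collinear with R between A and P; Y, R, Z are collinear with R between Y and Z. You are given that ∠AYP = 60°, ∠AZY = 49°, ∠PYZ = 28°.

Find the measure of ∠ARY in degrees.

∠ARY = 77°

1. ∠APY = 49°  [same arc AY]
2. ∠PRY = 103°  [△YRP]
3. ∠ARY = 77°  [linear pair at R on AP]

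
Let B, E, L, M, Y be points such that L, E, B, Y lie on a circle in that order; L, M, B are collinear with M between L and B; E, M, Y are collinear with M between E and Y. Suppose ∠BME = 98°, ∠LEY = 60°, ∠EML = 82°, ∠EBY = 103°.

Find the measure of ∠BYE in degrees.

1. ∠LBY = 60°  [same arc LY]
2. ∠BMY = 82°  [vertical angles at M]
3. ∠BYE = 38°  [△BMY]

∠BYE = 38°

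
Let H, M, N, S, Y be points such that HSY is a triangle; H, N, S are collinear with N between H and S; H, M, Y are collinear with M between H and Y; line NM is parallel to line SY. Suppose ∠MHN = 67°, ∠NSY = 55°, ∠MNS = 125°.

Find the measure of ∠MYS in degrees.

1. ∠SHY = 67°  [N on HS, M on HY]
2. ∠HSY = 55°  [N on ray SH]
3. ∠HYS = 58°  [△HSY]
4. ∠MYS = 58°  [M on ray YH]

∠MYS = 58°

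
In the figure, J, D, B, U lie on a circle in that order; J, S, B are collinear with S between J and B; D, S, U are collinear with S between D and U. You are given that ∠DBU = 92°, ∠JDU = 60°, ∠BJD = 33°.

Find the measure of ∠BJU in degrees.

1. ∠BUD = 33°  [same arc DB]
2. ∠BDU = 55°  [△DBU]
3. ∠BJU = 55°  [same arc BU]

∠BJU = 55°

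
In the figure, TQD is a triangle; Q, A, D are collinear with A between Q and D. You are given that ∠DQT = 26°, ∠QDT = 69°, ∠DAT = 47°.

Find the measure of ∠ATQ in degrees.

1. ∠AQT = 26°  [A on ray QD]
2. ∠QAT = 133°  [linear pair at A on QD]
3. ∠ATQ = 21°  [△TQA]

∠ATQ = 21°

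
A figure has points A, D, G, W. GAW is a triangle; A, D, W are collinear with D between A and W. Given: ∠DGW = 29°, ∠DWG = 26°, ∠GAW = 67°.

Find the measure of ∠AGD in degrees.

1. ∠GDW = 125°  [△GDW]
2. ∠DAG = 67°  [D on ray AW]
3. ∠ADG = 55°  [linear pair at D on AW]
4. ∠AGD = 58°  [△GAD]

∠AGD = 58°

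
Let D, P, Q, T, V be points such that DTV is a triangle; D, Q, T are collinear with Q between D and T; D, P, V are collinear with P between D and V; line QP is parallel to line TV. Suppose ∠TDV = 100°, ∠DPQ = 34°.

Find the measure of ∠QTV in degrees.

1. ∠PDQ = 100°  [Q on DT, P on DV]
2. ∠DQP = 46°  [△DQP]
3. ∠PQT = 134°  [linear pair at Q on DT]
4. ∠QTV = 46°  [QP∥TV, co-interior at T–Q]

∠QTV = 46°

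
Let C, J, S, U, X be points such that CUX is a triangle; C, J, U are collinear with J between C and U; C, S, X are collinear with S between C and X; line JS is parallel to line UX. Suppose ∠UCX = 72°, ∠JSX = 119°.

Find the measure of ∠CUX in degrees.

1. ∠JCS = 72°  [J on CU, S on CX]
2. ∠CSJ = 61°  [linear pair at S on CX]
3. ∠CJS = 47°  [△CJS]
4. ∠CUX = 47°  [JS∥UX, corresponding at J]

∠CUX = 47°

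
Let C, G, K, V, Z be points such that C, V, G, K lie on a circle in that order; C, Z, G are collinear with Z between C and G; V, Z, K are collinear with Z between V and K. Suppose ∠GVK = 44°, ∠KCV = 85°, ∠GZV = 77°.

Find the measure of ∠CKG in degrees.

∠CKG = 100°

1. ∠GCK = 44°  [same arc GK]
2. ∠KGV = 95°  [cyclic CVGK, opposite ∠C+∠G]
3. ∠CZK = 77°  [vertical angles at Z]
4. ∠GKV = 41°  [△VGK]
5. ∠GZK = 103°  [linear pair at Z on CG]
6. ∠CGK = 36°  [△GZK]
7. ∠CKG = 100°  [△CGK]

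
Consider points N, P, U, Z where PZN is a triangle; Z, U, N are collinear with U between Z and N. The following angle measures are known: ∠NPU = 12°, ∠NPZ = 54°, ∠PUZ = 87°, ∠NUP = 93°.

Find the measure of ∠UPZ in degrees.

∠UPZ = 42°

1. ∠PNU = 75°  [△PUN]
2. ∠PNZ = 75°  [U on ray NZ]
3. ∠NZP = 51°  [△PZN]
4. ∠PZU = 51°  [U on ray ZN]
5. ∠UPZ = 42°  [△PZU]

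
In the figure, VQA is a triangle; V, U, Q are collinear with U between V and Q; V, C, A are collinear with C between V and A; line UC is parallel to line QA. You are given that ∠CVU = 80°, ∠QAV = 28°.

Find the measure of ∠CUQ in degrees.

1. ∠AVQ = 80°  [U on VQ, C on VA]
2. ∠AQV = 72°  [△VQA]
3. ∠CUV = 72°  [UC∥QA, corresponding at U]
4. ∠CUQ = 108°  [linear pair at U on VQ]

∠CUQ = 108°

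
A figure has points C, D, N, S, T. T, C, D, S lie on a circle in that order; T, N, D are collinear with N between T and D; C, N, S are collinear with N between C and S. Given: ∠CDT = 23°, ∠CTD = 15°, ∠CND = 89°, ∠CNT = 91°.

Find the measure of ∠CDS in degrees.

∠CDS = 97°

1. ∠DCS = 68°  [△CND]
2. ∠CSD = 15°  [same arc CD]
3. ∠CDS = 97°  [△CDS]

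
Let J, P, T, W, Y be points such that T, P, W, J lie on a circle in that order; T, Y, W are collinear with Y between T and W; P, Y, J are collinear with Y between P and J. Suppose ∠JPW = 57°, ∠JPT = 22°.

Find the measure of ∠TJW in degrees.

1. ∠JTW = 57°  [same arc WJ]
2. ∠JWT = 22°  [same arc TJ]
3. ∠TJW = 101°  [△TWJ]

∠TJW = 101°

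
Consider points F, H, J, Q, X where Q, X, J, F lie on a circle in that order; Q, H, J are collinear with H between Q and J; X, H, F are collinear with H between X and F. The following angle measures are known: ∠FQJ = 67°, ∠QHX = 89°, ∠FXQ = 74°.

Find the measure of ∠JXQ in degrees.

1. ∠FXJ = 67°  [same arc JF]
2. ∠JHX = 91°  [linear pair at H on QJ]
3. ∠JQX = 17°  [△QHX]
4. ∠QJX = 22°  [△XHJ]
5. ∠JXQ = 141°  [△QXJ]

∠JXQ = 141°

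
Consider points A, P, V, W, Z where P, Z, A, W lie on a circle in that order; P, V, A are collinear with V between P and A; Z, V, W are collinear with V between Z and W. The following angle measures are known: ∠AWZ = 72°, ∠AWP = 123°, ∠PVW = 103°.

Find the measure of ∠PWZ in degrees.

1. ∠APZ = 72°  [same arc ZA]
2. ∠AZP = 57°  [cyclic PZAW, opposite ∠Z+∠W]
3. ∠PAZ = 51°  [△PZA]
4. ∠PWZ = 51°  [same arc PZ]

∠PWZ = 51°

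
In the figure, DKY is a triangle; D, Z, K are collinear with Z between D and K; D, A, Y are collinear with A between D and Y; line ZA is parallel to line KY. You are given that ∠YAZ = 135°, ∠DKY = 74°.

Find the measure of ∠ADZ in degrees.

1. ∠DAZ = 45°  [linear pair at A on DY]
2. ∠AZD = 74°  [ZA∥KY, corresponding at Z]
3. ∠ADZ = 61°  [△DZA]

∠ADZ = 61°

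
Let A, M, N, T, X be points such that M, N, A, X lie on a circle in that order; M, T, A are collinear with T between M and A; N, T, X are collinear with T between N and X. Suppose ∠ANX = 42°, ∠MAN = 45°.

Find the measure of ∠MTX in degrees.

1. ∠AMX = 42°  [same arc AX]
2. ∠MXN = 45°  [same arc MN]
3. ∠MTX = 93°  [△MTX]

∠MTX = 93°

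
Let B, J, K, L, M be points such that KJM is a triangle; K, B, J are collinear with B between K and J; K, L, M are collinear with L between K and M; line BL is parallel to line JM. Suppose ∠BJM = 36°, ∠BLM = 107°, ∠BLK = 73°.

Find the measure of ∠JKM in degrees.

∠JKM = 71°

1. ∠KJM = 36°  [B on ray JK]
2. ∠JMK = 73°  [BL∥JM, corresponding at L]
3. ∠JKM = 71°  [△KJM]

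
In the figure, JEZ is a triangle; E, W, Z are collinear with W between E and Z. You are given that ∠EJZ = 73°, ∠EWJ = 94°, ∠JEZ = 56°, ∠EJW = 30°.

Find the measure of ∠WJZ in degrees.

∠WJZ = 43°

1. ∠EZJ = 51°  [△JEZ]
2. ∠JWZ = 86°  [linear pair at W on EZ]
3. ∠JZW = 51°  [W on ray ZE]
4. ∠WJZ = 43°  [△JWZ]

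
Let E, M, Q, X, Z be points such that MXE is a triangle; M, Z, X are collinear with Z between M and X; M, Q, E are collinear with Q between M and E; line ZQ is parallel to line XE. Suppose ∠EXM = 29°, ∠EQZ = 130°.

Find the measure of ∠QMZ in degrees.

1. ∠MZQ = 29°  [ZQ∥XE, corresponding at Z]
2. ∠MQZ = 50°  [linear pair at Q on ME]
3. ∠QMZ = 101°  [△MZQ]

∠QMZ = 101°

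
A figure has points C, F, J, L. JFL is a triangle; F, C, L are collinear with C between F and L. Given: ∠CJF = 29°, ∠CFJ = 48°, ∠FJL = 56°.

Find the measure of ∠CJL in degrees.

∠CJL = 27°

1. ∠FCJ = 103°  [△JFC]
2. ∠JFL = 48°  [C on ray FL]
3. ∠FLJ = 76°  [△JFL]
4. ∠JCL = 77°  [linear pair at C on FL]
5. ∠CLJ = 76°  [C on ray LF]
6. ∠CJL = 27°  [△JCL]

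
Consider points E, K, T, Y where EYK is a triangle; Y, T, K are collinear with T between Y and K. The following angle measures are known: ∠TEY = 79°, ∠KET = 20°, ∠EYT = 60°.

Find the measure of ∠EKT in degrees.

∠EKT = 21°

1. ∠ETY = 41°  [△EYT]
2. ∠ETK = 139°  [linear pair at T on YK]
3. ∠EKT = 21°  [△ETK]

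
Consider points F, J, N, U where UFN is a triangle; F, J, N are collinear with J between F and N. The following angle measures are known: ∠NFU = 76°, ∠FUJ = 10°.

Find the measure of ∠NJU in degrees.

1. ∠JFU = 76°  [J on ray FN]
2. ∠FJU = 94°  [△UFJ]
3. ∠NJU = 86°  [linear pair at J on FN]

∠NJU = 86°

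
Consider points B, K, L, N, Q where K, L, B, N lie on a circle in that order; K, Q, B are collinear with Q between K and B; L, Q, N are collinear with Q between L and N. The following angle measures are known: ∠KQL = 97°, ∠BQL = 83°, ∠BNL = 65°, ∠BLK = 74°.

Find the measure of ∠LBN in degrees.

1. ∠BKL = 65°  [same arc LB]
2. ∠KBL = 41°  [△KLB]
3. ∠BLN = 56°  [△LQB]
4. ∠LBN = 59°  [△LBN]

∠LBN = 59°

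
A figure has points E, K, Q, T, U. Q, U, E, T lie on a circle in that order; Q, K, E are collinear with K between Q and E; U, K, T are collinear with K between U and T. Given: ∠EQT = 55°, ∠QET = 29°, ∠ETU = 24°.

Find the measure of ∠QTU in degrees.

1. ∠EKT = 127°  [△EKT]
2. ∠QKT = 53°  [linear pair at K on QE]
3. ∠QTU = 72°  [△QKT]

∠QTU = 72°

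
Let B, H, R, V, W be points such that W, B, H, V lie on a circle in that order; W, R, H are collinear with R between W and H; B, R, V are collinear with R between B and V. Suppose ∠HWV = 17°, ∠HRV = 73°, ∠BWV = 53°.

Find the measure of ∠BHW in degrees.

1. ∠HBV = 17°  [same arc HV]
2. ∠BRW = 73°  [vertical angles at R]
3. ∠BRH = 107°  [linear pair at R on WH]
4. ∠BHW = 56°  [△BRH]

∠BHW = 56°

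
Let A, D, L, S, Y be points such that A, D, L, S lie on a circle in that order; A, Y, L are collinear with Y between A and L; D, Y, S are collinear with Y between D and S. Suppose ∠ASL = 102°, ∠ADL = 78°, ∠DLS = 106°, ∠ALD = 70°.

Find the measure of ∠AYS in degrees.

1. ∠DAL = 32°  [△ADL]
2. ∠ASD = 70°  [same arc AD]
3. ∠DSL = 32°  [same arc DL]
4. ∠LDS = 42°  [△DLS]
5. ∠LAS = 42°  [same arc LS]
6. ∠AYS = 68°  [△AYS]

∠AYS = 68°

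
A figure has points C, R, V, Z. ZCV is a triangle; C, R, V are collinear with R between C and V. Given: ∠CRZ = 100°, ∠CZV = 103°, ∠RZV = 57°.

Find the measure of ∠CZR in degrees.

1. ∠VRZ = 80°  [linear pair at R on CV]
2. ∠RVZ = 43°  [△ZRV]
3. ∠CVZ = 43°  [R on ray VC]
4. ∠VCZ = 34°  [△ZCV]
5. ∠RCZ = 34°  [R on ray CV]
6. ∠CZR = 46°  [△ZCR]

∠CZR = 46°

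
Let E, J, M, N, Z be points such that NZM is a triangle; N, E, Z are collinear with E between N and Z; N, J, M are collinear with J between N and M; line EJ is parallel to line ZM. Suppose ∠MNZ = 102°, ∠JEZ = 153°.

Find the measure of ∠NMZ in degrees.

∠NMZ = 51°

1. ∠ENJ = 102°  [E on NZ, J on NM]
2. ∠JEN = 27°  [linear pair at E on NZ]
3. ∠EJN = 51°  [△NEJ]
4. ∠NMZ = 51°  [EJ∥ZM, corresponding at J]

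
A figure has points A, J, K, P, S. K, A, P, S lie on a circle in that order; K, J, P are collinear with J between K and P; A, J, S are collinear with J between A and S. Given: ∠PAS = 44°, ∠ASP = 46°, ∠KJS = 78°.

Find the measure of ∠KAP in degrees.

∠KAP = 76°

1. ∠AKP = 46°  [same arc AP]
2. ∠AJP = 78°  [vertical angles at J]
3. ∠APK = 58°  [△AJP]
4. ∠KAP = 76°  [△KAP]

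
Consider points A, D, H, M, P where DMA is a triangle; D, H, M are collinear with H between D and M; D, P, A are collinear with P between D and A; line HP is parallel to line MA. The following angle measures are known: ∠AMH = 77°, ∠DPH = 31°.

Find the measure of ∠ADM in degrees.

∠ADM = 72°

1. ∠AMD = 77°  [H on ray MD]
2. ∠DAM = 31°  [HP∥MA, corresponding at P]
3. ∠ADM = 72°  [△DMA]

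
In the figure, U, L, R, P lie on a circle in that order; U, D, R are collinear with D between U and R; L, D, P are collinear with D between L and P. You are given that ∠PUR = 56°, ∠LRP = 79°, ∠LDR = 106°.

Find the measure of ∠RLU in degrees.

1. ∠PLR = 56°  [same arc RP]
2. ∠LPR = 45°  [△LRP]
3. ∠LRU = 18°  [△LDR]
4. ∠LUR = 45°  [same arc LR]
5. ∠RLU = 117°  [△ULR]

∠RLU = 117°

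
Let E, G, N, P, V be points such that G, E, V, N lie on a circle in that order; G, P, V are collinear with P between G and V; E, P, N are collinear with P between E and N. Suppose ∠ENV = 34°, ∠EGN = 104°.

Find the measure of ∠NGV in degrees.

1. ∠EVN = 76°  [cyclic GEVN, opposite ∠G+∠V]
2. ∠NEV = 70°  [△EVN]
3. ∠NGV = 70°  [same arc VN]

∠NGV = 70°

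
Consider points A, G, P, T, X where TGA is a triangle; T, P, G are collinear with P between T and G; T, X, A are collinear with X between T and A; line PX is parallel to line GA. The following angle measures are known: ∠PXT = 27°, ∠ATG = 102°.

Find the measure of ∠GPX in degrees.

∠GPX = 129°

1. ∠GAT = 27°  [PX∥GA, corresponding at X]
2. ∠AGT = 51°  [△TGA]
3. ∠TPX = 51°  [PX∥GA, corresponding at P]
4. ∠GPX = 129°  [linear pair at P on TG]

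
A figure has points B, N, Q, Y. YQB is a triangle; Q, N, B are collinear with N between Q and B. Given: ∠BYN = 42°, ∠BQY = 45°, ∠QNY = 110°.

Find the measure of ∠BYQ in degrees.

∠BYQ = 67°

1. ∠BNY = 70°  [linear pair at N on QB]
2. ∠NBY = 68°  [△YNB]
3. ∠QBY = 68°  [N on ray BQ]
4. ∠BYQ = 67°  [△YQB]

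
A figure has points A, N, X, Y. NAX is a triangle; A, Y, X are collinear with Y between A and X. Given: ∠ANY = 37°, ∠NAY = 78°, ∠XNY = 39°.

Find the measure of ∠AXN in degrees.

∠AXN = 26°

1. ∠AYN = 65°  [△NAY]
2. ∠NYX = 115°  [linear pair at Y on AX]
3. ∠NXY = 26°  [△NYX]
4. ∠AXN = 26°  [Y on ray XA]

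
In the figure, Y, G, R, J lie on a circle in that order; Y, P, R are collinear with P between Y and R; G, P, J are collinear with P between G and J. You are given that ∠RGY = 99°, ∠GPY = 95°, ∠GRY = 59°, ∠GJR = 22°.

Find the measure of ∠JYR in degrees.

∠JYR = 36°

1. ∠RJY = 81°  [cyclic YGRJ, opposite ∠G+∠J]
2. ∠JPR = 95°  [vertical angles at P]
3. ∠JRY = 63°  [△RPJ]
4. ∠JYR = 36°  [△YRJ]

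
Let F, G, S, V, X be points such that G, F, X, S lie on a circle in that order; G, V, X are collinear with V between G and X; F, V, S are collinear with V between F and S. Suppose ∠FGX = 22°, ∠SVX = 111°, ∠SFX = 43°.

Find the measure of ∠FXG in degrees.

∠FXG = 68°

1. ∠FVG = 111°  [vertical angles at V]
2. ∠FVX = 69°  [linear pair at V on GX]
3. ∠FXG = 68°  [△FVX]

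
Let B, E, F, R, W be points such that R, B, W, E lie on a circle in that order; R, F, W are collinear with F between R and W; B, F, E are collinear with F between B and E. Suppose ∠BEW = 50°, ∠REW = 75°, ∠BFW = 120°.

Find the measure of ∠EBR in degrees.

1. ∠BRW = 50°  [same arc BW]
2. ∠BFR = 60°  [linear pair at F on RW]
3. ∠EBR = 70°  [△RFB]

∠EBR = 70°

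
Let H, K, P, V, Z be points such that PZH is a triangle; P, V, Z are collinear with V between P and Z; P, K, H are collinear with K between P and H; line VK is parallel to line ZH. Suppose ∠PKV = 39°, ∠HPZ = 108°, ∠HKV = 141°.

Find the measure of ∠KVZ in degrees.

∠KVZ = 147°

1. ∠PHZ = 39°  [VK∥ZH, corresponding at K]
2. ∠HZP = 33°  [△PZH]
3. ∠KVP = 33°  [VK∥ZH, corresponding at V]
4. ∠KVZ = 147°  [linear pair at V on PZ]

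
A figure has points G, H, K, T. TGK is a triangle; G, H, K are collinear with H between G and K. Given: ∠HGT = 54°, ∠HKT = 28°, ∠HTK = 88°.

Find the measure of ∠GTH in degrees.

1. ∠KHT = 64°  [△THK]
2. ∠GHT = 116°  [linear pair at H on GK]
3. ∠GTH = 10°  [△TGH]

∠GTH = 10°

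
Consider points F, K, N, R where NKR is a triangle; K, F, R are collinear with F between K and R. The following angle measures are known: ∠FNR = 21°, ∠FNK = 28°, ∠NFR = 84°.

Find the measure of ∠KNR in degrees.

1. ∠FRN = 75°  [△NFR]
2. ∠KFN = 96°  [linear pair at F on KR]
3. ∠KRN = 75°  [F on ray RK]
4. ∠FKN = 56°  [△NKF]
5. ∠NKR = 56°  [F on ray KR]
6. ∠KNR = 49°  [△NKR]

∠KNR = 49°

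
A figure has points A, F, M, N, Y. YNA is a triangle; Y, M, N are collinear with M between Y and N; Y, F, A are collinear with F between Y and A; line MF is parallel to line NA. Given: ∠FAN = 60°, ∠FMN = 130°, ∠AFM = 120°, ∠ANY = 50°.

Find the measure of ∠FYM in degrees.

1. ∠FMY = 50°  [linear pair at M on YN]
2. ∠MFY = 60°  [linear pair at F on YA]
3. ∠FYM = 70°  [△YMF]

∠FYM = 70°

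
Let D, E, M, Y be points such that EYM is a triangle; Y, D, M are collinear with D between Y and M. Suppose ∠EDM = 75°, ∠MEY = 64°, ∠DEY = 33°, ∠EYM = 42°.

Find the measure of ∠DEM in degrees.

∠DEM = 31°

1. ∠EMY = 74°  [△EYM]
2. ∠DME = 74°  [D on ray MY]
3. ∠DEM = 31°  [△EDM]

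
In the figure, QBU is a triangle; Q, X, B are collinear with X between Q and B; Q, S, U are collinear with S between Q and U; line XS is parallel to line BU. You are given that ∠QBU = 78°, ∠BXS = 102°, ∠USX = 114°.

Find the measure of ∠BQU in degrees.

1. ∠QXS = 78°  [XS∥BU, corresponding at X]
2. ∠QSX = 66°  [linear pair at S on QU]
3. ∠SQX = 36°  [△QXS]
4. ∠BQU = 36°  [X on QB, S on QU]

∠BQU = 36°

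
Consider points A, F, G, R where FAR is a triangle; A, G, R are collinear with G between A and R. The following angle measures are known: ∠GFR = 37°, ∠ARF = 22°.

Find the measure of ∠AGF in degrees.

1. ∠FRG = 22°  [G on ray RA]
2. ∠FGR = 121°  [△FGR]
3. ∠AGF = 59°  [linear pair at G on AR]

∠AGF = 59°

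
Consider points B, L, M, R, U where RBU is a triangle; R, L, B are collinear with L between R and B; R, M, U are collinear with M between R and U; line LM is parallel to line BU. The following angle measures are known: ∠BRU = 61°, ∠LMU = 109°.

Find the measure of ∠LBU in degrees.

1. ∠LRM = 61°  [L on RB, M on RU]
2. ∠LMR = 71°  [linear pair at M on RU]
3. ∠MLR = 48°  [△RLM]
4. ∠BLM = 132°  [linear pair at L on RB]
5. ∠LBU = 48°  [LM∥BU, co-interior at B–L]

∠LBU = 48°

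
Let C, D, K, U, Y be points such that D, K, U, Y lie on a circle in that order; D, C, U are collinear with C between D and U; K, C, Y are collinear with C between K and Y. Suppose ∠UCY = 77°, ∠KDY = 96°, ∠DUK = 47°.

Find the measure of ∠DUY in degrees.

∠DUY = 37°

1. ∠DYK = 47°  [same arc DK]
2. ∠DKY = 37°  [△DKY]
3. ∠DUY = 37°  [same arc DY]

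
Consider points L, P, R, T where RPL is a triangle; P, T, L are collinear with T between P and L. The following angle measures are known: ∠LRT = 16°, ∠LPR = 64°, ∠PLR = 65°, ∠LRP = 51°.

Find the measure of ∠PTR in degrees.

1. ∠RLT = 65°  [T on ray LP]
2. ∠LTR = 99°  [△RTL]
3. ∠PTR = 81°  [linear pair at T on PL]

∠PTR = 81°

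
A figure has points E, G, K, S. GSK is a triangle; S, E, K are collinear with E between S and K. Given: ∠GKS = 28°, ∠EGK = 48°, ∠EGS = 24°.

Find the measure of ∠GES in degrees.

1. ∠EKG = 28°  [E on ray KS]
2. ∠GEK = 104°  [△GEK]
3. ∠GES = 76°  [linear pair at E on SK]

∠GES = 76°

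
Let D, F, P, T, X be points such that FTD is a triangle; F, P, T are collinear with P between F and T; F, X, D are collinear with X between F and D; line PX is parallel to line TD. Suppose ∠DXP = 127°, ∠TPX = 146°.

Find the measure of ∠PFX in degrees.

∠PFX = 93°

1. ∠FXP = 53°  [linear pair at X on FD]
2. ∠FPX = 34°  [linear pair at P on FT]
3. ∠PFX = 93°  [△FPX]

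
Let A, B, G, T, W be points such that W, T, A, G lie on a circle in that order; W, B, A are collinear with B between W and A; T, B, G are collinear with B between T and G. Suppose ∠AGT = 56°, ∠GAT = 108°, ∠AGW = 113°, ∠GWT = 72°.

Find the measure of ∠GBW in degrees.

1. ∠AWT = 56°  [same arc TA]
2. ∠ATG = 16°  [△TAG]
3. ∠ATW = 67°  [cyclic WTAG, opposite ∠T+∠G]
4. ∠TAW = 57°  [△WTA]
5. ∠AWG = 16°  [same arc AG]
6. ∠TGW = 57°  [same arc WT]
7. ∠GBW = 107°  [△WBG]

∠GBW = 107°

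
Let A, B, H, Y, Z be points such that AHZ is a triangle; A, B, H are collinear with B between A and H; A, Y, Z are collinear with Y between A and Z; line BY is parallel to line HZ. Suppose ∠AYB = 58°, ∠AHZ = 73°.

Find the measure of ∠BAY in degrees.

∠BAY = 49°

1. ∠AZH = 58°  [BY∥HZ, corresponding at Y]
2. ∠HAZ = 49°  [△AHZ]
3. ∠BAY = 49°  [B on AH, Y on AZ]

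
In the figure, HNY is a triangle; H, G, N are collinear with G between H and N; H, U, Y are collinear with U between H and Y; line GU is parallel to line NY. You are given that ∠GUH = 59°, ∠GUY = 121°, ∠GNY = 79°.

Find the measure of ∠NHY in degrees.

∠NHY = 42°

1. ∠HYN = 59°  [GU∥NY, corresponding at U]
2. ∠HNY = 79°  [G on ray NH]
3. ∠NHY = 42°  [△HNY]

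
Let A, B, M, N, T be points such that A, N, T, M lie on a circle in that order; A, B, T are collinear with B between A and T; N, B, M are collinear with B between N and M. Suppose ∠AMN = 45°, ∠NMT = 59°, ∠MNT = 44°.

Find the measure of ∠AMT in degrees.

∠AMT = 104°

1. ∠ATN = 45°  [same arc AN]
2. ∠NAT = 59°  [same arc NT]
3. ∠ANT = 76°  [△ANT]
4. ∠AMT = 104°  [cyclic ANTM, opposite ∠N+∠M]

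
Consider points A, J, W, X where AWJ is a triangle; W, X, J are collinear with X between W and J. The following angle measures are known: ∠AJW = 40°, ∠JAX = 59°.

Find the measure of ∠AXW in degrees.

1. ∠AJX = 40°  [X on ray JW]
2. ∠AXJ = 81°  [△AXJ]
3. ∠AXW = 99°  [linear pair at X on WJ]

∠AXW = 99°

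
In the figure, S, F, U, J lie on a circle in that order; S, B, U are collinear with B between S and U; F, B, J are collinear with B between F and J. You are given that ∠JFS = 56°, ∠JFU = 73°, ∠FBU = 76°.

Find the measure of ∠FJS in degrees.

1. ∠JSU = 73°  [same arc UJ]
2. ∠JBS = 76°  [vertical angles at B]
3. ∠FJS = 31°  [△SBJ]

∠FJS = 31°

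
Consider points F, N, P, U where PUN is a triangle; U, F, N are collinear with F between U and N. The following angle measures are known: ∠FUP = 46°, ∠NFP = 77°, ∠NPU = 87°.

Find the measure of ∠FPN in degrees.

1. ∠NUP = 46°  [F on ray UN]
2. ∠PNU = 47°  [△PUN]
3. ∠FNP = 47°  [F on ray NU]
4. ∠FPN = 56°  [△PFN]

∠FPN = 56°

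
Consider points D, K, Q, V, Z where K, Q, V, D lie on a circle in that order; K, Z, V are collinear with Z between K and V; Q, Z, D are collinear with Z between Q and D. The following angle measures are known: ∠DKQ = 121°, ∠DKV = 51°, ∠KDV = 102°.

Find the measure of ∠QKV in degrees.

1. ∠DVQ = 59°  [cyclic KQVD, opposite ∠K+∠V]
2. ∠DQV = 51°  [same arc VD]
3. ∠QDV = 70°  [△QVD]
4. ∠QKV = 70°  [same arc QV]

∠QKV = 70°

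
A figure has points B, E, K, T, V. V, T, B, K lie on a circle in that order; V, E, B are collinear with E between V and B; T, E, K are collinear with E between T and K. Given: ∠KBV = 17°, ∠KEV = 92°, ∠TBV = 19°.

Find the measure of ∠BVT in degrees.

∠BVT = 75°

1. ∠KTV = 17°  [same arc VK]
2. ∠BET = 92°  [vertical angles at E]
3. ∠TEV = 88°  [linear pair at E on VB]
4. ∠BVT = 75°  [△VET]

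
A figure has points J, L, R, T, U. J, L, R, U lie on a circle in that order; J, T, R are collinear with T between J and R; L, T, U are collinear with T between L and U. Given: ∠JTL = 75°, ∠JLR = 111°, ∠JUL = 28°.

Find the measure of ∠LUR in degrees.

∠LUR = 41°

1. ∠JRL = 28°  [same arc JL]
2. ∠LJR = 41°  [△JLR]
3. ∠LUR = 41°  [same arc LR]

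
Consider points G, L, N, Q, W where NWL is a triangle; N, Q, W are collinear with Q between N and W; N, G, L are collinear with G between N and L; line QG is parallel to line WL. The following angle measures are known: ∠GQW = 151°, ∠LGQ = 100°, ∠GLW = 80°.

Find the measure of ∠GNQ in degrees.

1. ∠GQN = 29°  [linear pair at Q on NW]
2. ∠NGQ = 80°  [linear pair at G on NL]
3. ∠GNQ = 71°  [△NQG]

∠GNQ = 71°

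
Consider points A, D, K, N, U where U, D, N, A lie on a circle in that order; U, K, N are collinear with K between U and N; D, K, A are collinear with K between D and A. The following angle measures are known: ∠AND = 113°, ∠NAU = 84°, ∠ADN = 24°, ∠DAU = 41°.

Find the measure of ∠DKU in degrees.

1. ∠AUD = 67°  [cyclic UDNA, opposite ∠U+∠N]
2. ∠DAN = 43°  [△DNA]
3. ∠ADU = 72°  [△UDA]
4. ∠DUN = 43°  [same arc DN]
5. ∠DKU = 65°  [△UKD]

∠DKU = 65°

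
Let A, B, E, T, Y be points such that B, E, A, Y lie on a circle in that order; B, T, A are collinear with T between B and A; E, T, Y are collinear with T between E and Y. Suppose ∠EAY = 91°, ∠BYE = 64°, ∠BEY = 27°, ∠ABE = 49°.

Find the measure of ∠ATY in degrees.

∠ATY = 104°

1. ∠BAY = 27°  [same arc BY]
2. ∠AYE = 49°  [same arc EA]
3. ∠ATY = 104°  [△ATY]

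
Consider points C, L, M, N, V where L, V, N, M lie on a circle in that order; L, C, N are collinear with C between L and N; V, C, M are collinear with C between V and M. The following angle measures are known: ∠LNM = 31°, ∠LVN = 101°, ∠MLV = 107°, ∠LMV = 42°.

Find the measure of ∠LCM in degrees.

∠LCM = 68°

1. ∠LMN = 79°  [cyclic LVNM, opposite ∠V+∠M]
2. ∠MLN = 70°  [△LNM]
3. ∠LCM = 68°  [△LCM]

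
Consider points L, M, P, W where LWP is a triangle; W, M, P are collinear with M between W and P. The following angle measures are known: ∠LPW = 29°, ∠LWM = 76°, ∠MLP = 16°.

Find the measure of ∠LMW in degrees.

∠LMW = 45°

1. ∠LPM = 29°  [M on ray PW]
2. ∠LMP = 135°  [△LMP]
3. ∠LMW = 45°  [linear pair at M on WP]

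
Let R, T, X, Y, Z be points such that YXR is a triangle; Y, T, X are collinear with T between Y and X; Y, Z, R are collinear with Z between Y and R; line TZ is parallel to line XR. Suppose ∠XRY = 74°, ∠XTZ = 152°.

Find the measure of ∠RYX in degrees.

1. ∠TZY = 74°  [TZ∥XR, corresponding at Z]
2. ∠YTZ = 28°  [linear pair at T on YX]
3. ∠TYZ = 78°  [△YTZ]
4. ∠RYX = 78°  [T on YX, Z on YR]

∠RYX = 78°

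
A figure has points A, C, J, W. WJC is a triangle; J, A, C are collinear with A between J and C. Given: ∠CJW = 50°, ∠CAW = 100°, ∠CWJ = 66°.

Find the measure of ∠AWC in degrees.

∠AWC = 16°

1. ∠JCW = 64°  [△WJC]
2. ∠ACW = 64°  [A on ray CJ]
3. ∠AWC = 16°  [△WAC]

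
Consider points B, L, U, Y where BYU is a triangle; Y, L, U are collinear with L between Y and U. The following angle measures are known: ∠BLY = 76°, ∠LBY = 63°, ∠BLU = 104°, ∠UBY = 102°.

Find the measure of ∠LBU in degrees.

∠LBU = 39°

1. ∠BYL = 41°  [△BYL]
2. ∠BYU = 41°  [L on ray YU]
3. ∠BUY = 37°  [△BYU]
4. ∠BUL = 37°  [L on ray UY]
5. ∠LBU = 39°  [△BLU]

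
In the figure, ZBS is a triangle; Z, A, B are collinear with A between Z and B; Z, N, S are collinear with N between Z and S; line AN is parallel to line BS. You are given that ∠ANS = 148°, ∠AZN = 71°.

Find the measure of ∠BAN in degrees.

1. ∠ANZ = 32°  [linear pair at N on ZS]
2. ∠NAZ = 77°  [△ZAN]
3. ∠BAN = 103°  [linear pair at A on ZB]

∠BAN = 103°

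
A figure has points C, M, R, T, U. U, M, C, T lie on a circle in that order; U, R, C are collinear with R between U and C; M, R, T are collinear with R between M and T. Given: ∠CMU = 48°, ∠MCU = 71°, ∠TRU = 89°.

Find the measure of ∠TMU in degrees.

1. ∠CTU = 132°  [cyclic UMCT, opposite ∠M+∠T]
2. ∠MTU = 71°  [same arc UM]
3. ∠CUT = 20°  [△URT]
4. ∠TCU = 28°  [△UCT]
5. ∠TMU = 28°  [same arc UT]

∠TMU = 28°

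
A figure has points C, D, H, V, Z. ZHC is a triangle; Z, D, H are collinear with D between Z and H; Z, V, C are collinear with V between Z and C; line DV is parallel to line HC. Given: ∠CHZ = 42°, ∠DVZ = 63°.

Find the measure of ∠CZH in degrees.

1. ∠VDZ = 42°  [DV∥HC, corresponding at D]
2. ∠DZV = 75°  [△ZDV]
3. ∠CZH = 75°  [D on ZH, V on ZC]

∠CZH = 75°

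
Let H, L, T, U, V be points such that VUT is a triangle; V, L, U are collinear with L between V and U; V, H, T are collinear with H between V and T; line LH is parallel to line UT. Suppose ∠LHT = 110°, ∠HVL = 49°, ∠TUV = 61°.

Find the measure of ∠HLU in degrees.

∠HLU = 119°

1. ∠LHV = 70°  [linear pair at H on VT]
2. ∠HLV = 61°  [△VLH]
3. ∠HLU = 119°  [linear pair at L on VU]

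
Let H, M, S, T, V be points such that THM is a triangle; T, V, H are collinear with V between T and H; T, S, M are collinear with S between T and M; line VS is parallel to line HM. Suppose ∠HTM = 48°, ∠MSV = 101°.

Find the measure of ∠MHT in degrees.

∠MHT = 53°

1. ∠STV = 48°  [V on TH, S on TM]
2. ∠TSV = 79°  [linear pair at S on TM]
3. ∠SVT = 53°  [△TVS]
4. ∠MHT = 53°  [VS∥HM, corresponding at V]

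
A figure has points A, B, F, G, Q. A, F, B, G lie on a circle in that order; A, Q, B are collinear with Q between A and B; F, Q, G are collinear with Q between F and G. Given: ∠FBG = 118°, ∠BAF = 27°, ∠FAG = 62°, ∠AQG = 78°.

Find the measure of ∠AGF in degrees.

∠AGF = 67°

1. ∠BGF = 27°  [same arc FB]
2. ∠BQF = 78°  [vertical angles at Q]
3. ∠BFG = 35°  [△FBG]
4. ∠ABF = 67°  [△FQB]
5. ∠AGF = 67°  [same arc AF]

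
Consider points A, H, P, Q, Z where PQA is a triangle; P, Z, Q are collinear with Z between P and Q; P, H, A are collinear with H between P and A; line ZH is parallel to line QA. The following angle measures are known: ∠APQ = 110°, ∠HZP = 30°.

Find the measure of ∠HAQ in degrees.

∠HAQ = 40°

1. ∠HPZ = 110°  [Z on PQ, H on PA]
2. ∠PHZ = 40°  [△PZH]
3. ∠AHZ = 140°  [linear pair at H on PA]
4. ∠HAQ = 40°  [ZH∥QA, co-interior at A–H]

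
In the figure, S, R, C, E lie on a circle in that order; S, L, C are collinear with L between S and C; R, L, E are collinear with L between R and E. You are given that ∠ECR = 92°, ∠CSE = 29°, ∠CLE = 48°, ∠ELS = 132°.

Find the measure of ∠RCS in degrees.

∠RCS = 19°

1. ∠CRE = 29°  [same arc CE]
2. ∠CLR = 132°  [vertical angles at L]
3. ∠RCS = 19°  [△RLC]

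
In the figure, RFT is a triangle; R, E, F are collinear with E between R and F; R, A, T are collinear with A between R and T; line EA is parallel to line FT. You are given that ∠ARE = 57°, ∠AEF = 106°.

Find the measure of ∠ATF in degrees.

1. ∠AER = 74°  [linear pair at E on RF]
2. ∠EAR = 49°  [△REA]
3. ∠EAT = 131°  [linear pair at A on RT]
4. ∠ATF = 49°  [EA∥FT, co-interior at T–A]

∠ATF = 49°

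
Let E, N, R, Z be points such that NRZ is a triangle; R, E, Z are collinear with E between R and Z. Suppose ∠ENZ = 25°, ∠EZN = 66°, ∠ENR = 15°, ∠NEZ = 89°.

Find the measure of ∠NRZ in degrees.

∠NRZ = 74°

1. ∠NER = 91°  [linear pair at E on RZ]
2. ∠ERN = 74°  [△NRE]
3. ∠NRZ = 74°  [E on ray RZ]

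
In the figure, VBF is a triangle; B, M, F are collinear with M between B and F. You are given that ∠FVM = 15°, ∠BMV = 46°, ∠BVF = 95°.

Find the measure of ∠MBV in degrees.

1. ∠FMV = 134°  [linear pair at M on BF]
2. ∠MFV = 31°  [△VMF]
3. ∠BFV = 31°  [M on ray FB]
4. ∠FBV = 54°  [△VBF]
5. ∠MBV = 54°  [M on ray BF]

∠MBV = 54°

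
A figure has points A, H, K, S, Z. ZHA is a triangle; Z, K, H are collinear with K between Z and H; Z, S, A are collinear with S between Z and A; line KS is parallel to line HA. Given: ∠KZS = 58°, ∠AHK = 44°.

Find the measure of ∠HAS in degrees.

1. ∠AZH = 58°  [K on ZH, S on ZA]
2. ∠AHZ = 44°  [K on ray HZ]
3. ∠HAZ = 78°  [△ZHA]
4. ∠HAS = 78°  [S on ray AZ]

∠HAS = 78°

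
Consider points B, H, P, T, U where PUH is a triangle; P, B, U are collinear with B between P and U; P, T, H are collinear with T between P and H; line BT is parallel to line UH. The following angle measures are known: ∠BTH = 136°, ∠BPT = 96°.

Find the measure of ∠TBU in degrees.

∠TBU = 140°

1. ∠BTP = 44°  [linear pair at T on PH]
2. ∠PBT = 40°  [△PBT]
3. ∠TBU = 140°  [linear pair at B on PU]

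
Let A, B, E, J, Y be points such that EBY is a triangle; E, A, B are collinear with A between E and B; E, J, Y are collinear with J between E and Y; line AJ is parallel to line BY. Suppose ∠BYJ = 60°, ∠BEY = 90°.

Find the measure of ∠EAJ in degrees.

1. ∠BYE = 60°  [J on ray YE]
2. ∠EBY = 30°  [△EBY]
3. ∠EAJ = 30°  [AJ∥BY, corresponding at A]

∠EAJ = 30°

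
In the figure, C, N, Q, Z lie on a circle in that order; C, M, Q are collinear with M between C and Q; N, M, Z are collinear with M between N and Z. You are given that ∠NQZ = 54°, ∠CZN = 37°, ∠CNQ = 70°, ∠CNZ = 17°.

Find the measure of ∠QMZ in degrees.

1. ∠CQN = 37°  [same arc CN]
2. ∠NCQ = 73°  [△CNQ]
3. ∠CQZ = 17°  [same arc CZ]
4. ∠NZQ = 73°  [same arc NQ]
5. ∠QMZ = 90°  [△QMZ]

∠QMZ = 90°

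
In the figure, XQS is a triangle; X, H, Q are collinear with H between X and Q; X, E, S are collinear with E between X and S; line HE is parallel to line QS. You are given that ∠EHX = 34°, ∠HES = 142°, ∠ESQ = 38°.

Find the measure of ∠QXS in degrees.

1. ∠SQX = 34°  [HE∥QS, corresponding at H]
2. ∠QSX = 38°  [E on ray SX]
3. ∠QXS = 108°  [△XQS]

∠QXS = 108°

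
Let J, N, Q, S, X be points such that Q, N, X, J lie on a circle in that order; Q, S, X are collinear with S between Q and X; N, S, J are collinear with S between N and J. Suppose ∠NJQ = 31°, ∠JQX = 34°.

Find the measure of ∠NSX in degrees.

∠NSX = 115°

1. ∠NXQ = 31°  [same arc QN]
2. ∠JNX = 34°  [same arc XJ]
3. ∠NSX = 115°  [△NSX]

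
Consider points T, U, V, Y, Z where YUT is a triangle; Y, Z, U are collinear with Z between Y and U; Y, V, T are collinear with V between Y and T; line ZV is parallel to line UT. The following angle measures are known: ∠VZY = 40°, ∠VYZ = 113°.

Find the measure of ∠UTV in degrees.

∠UTV = 27°

1. ∠YVZ = 27°  [△YZV]
2. ∠TVZ = 153°  [linear pair at V on YT]
3. ∠UTV = 27°  [ZV∥UT, co-interior at T–V]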